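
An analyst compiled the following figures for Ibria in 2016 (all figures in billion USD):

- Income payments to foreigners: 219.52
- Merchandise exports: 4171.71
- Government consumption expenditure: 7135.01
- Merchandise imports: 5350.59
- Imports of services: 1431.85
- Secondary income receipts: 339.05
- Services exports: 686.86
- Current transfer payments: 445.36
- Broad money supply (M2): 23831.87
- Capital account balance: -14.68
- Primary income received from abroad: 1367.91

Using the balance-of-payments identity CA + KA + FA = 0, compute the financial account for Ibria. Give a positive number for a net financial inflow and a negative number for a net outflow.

Goods balance = 4171.71 - 5350.59 = -1178.88
Services balance = 686.86 - 1431.85 = -744.99
Trade balance (goods + services) = -1178.88 + (-744.99) = -1923.87
Net primary income = 1367.91 - 219.52 = 1148.39
Net secondary income = 339.05 - 445.36 = -106.31
Current account = -1923.87 + 1148.39 + (-106.31) = -881.79
Financial account = -(-881.79 + (-14.68)) = 896.47

896.47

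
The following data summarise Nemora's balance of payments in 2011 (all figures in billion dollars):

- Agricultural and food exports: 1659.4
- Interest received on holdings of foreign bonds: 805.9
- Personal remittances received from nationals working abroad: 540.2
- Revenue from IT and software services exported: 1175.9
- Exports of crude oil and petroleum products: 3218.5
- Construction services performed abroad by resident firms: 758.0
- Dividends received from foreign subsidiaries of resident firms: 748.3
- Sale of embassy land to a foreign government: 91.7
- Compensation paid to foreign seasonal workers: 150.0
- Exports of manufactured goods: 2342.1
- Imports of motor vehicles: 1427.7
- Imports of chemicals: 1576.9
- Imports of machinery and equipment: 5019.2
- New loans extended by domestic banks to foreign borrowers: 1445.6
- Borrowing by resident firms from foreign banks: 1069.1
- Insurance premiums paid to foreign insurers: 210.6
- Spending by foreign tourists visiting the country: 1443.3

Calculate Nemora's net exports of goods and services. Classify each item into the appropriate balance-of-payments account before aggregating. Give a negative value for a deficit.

Goods: -1576.9 + 2342.1 - 5019.2 + 3218.5 - 1427.7 + 1659.4 = -803.8
Services: 1443.3 + 1175.9 + 758.0 - 210.6 = 3166.6
Trade balance = -803.8 + 3166.6 = 2362.8
(Excluded from the trade balance — primary income: interest received on holdings of foreign bonds 805.9, dividends received from foreign subsidiaries of resident firms 748.3, compensation paid to foreign seasonal workers 150.0; secondary income: personal remittances received from nationals working abroad 540.2; capital account: sale of embassy land to a foreign government 91.7; financial account: new loans extended by domestic banks to foreign borrowers 1445.6, borrowing by resident firms from foreign banks 1069.1.)

2362.8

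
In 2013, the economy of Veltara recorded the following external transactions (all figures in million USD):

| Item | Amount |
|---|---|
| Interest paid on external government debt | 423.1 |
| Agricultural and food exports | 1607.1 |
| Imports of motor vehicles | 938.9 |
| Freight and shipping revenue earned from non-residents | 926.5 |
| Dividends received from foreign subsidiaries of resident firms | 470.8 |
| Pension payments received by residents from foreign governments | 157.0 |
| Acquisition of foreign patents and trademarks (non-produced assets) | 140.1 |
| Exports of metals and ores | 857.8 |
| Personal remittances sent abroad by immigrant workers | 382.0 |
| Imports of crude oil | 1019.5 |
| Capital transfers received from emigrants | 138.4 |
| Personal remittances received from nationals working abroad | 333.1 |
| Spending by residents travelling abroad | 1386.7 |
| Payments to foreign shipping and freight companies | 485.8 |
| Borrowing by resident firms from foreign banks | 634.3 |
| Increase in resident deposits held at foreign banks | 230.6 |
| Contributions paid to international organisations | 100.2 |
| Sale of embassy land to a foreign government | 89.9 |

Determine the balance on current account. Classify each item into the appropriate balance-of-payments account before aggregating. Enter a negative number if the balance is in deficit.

-383.9

Goods: 857.8 - 938.9 - 1019.5 + 1607.1 = 506.5
Services: 926.5 - 485.8 - 1386.7 = -946.0
Primary income: 470.8 - 423.1 = 47.7
Secondary income: 157.0 - 382.0 + 333.1 - 100.2 = 7.9
Current account = 506.5 + (-946.0) + 47.7 + 7.9 = -383.9
(Excluded from the current account — capital account: acquisition of foreign patents and trademarks (non-produced assets) 140.1, capital transfers received from emigrants 138.4, sale of embassy land to a foreign government 89.9; financial account: borrowing by resident firms from foreign banks 634.3, increase in resident deposits held at foreign banks 230.6.)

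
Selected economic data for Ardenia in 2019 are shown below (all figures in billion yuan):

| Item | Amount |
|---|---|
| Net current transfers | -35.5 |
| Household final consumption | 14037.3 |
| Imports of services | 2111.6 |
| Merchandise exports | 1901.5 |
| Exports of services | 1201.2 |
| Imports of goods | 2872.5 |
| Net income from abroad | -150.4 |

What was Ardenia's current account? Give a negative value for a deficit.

Goods balance = 1901.5 - 2872.5 = -971.0
Services balance = 1201.2 - 2111.6 = -910.4
Trade balance (goods + services) = -971.0 + (-910.4) = -1881.4
Net primary income = -150.4
Net secondary income = -35.5
Current account = -1881.4 + (-150.4) + (-35.5) = -2067.3

-2067.3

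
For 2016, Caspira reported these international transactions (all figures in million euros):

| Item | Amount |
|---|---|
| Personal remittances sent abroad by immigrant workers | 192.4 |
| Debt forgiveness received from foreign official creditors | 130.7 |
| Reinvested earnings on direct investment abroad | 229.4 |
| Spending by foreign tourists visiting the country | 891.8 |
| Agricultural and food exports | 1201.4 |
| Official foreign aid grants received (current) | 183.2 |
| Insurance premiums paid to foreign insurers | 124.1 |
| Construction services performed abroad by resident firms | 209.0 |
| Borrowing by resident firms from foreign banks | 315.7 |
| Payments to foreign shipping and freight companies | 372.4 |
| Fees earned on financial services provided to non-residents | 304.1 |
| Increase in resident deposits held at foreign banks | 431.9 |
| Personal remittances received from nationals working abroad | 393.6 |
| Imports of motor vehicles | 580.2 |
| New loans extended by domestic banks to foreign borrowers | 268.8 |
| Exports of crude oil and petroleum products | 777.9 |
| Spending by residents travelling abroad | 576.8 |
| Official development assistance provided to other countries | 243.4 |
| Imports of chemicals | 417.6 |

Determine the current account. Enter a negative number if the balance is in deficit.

1683.5

Goods: 777.9 + 1201.4 - 417.6 - 580.2 = 981.5
Services: 304.1 - 372.4 - 576.8 - 124.1 + 209.0 + 891.8 = 331.6
Primary income: 229.4
Secondary income: 183.2 - 243.4 - 192.4 + 393.6 = 141.0
Current account = 981.5 + 331.6 + 229.4 + 141.0 = 1683.5
(Excluded from the current account — capital account: debt forgiveness received from foreign official creditors 130.7; financial account: borrowing by resident firms from foreign banks 315.7, increase in resident deposits held at foreign banks 431.9, new loans extended by domestic banks to foreign borrowers 268.8.)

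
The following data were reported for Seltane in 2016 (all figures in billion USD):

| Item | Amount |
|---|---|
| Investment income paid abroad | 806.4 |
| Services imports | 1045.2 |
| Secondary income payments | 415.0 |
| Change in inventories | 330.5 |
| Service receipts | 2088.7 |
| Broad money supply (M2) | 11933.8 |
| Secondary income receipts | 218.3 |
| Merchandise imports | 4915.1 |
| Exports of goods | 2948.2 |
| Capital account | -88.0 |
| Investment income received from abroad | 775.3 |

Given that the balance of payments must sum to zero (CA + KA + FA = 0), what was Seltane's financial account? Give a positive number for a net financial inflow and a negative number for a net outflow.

1239.2

Goods balance = 2948.2 - 4915.1 = -1966.9
Services balance = 2088.7 - 1045.2 = 1043.5
Trade balance (goods + services) = -1966.9 + 1043.5 = -923.4
Net primary income = 775.3 - 806.4 = -31.1
Net secondary income = 218.3 - 415.0 = -196.7
Current account = -923.4 + (-31.1) + (-196.7) = -1151.2
Financial account = -(-1151.2 + (-88.0)) = 1239.2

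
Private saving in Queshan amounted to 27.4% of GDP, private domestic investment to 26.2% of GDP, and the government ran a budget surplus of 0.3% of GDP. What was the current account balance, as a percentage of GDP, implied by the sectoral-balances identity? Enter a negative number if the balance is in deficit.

By the sectoral-balances identity, CA = (S_private - I) + (T - G).
Private balance = 27.4 - 26.2 = 1.2
Government balance (T - G) = 0.3
CA = 1.2 + 0.3 = 1.5

1.5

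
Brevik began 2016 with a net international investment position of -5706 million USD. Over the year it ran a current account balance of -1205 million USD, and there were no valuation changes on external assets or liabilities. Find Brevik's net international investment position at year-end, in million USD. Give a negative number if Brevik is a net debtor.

With no valuation effects, change in NIIP = current account = -1205
End-of-year NIIP = -5706 + (-1205) = -6911

-6911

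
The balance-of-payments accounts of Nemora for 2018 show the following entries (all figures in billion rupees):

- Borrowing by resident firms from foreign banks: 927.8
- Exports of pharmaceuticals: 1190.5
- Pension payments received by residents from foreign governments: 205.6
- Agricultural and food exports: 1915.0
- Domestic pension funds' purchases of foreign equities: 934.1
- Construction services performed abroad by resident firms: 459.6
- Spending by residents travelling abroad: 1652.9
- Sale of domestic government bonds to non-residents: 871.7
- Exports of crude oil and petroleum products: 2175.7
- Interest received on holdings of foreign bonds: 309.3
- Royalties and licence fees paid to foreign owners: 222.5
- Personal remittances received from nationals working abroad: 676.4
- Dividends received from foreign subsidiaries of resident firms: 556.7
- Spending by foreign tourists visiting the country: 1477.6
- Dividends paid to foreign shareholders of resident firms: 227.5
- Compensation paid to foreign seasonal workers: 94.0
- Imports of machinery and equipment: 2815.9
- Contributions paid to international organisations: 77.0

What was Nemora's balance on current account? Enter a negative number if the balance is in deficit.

3876.6

Goods: -2815.9 + 1190.5 + 2175.7 + 1915.0 = 2465.3
Services: 1477.6 - 1652.9 - 222.5 + 459.6 = 61.8
Primary income: 556.7 - 227.5 - 94.0 + 309.3 = 544.5
Secondary income: -77.0 + 676.4 + 205.6 = 805.0
Current account = 2465.3 + 61.8 + 544.5 + 805.0 = 3876.6
(Excluded from the current account — financial account: borrowing by resident firms from foreign banks 927.8, domestic pension funds' purchases of foreign equities 934.1, sale of domestic government bonds to non-residents 871.7.)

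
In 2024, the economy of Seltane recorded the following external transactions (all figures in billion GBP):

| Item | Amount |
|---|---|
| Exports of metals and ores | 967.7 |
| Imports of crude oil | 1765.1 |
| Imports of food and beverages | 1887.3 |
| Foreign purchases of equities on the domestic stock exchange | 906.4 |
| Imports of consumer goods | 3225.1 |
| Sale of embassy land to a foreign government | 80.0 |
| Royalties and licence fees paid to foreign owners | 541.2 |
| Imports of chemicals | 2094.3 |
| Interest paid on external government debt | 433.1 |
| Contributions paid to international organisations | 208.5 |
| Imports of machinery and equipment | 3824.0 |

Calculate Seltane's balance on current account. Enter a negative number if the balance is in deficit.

Goods: 967.7 - 1887.3 - 3824.0 - 2094.3 - 3225.1 - 1765.1 = -11828.1
Services: -541.2
Primary income: -433.1
Secondary income: -208.5
Current account = (-11828.1) + (-541.2) + (-433.1) + (-208.5) = -13010.9
(Excluded from the current account — financial account: foreign purchases of equities on the domestic stock exchange 906.4; capital account: sale of embassy land to a foreign government 80.0.)

-13010.9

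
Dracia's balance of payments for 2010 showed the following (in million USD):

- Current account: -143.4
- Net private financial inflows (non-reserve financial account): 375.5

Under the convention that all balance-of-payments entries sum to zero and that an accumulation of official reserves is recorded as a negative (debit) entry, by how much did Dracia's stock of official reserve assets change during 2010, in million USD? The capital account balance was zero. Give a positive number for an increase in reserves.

232.1

Official reserve transactions balance = -((-143.4) + 375.5) = -232.1
An accumulation of reserves is recorded as a debit (negative entry), so the change in the stock of reserves is the negative of that balance.
Change in official reserves = -(-232.1) = 232.1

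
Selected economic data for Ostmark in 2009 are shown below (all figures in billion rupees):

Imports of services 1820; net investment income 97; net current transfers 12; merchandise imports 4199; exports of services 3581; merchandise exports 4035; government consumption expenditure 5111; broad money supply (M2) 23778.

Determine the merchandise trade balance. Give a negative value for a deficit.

-164

Goods balance = 4035 - 4199 = -164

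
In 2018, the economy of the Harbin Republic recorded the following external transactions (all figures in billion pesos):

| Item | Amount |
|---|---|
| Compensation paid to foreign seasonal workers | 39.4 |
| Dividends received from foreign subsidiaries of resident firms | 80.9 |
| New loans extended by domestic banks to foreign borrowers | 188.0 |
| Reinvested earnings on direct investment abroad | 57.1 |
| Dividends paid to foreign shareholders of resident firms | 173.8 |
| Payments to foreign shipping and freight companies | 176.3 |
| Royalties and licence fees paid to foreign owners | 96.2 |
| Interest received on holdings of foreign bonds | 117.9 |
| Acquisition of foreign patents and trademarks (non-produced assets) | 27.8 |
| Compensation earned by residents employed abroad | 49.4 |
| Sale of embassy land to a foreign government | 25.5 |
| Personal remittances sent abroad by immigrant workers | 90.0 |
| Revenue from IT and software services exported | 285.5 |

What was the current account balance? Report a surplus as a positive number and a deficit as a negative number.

Services: 285.5 - 176.3 - 96.2 = 13.0
Primary income: 80.9 - 173.8 - 39.4 + 117.9 + 57.1 + 49.4 = 92.1
Secondary income: -90.0
Current account = 13.0 + 92.1 + (-90.0) = 15.1
(Excluded from the current account — financial account: new loans extended by domestic banks to foreign borrowers 188.0; capital account: acquisition of foreign patents and trademarks (non-produced assets) 27.8, sale of embassy land to a foreign government 25.5.)

15.1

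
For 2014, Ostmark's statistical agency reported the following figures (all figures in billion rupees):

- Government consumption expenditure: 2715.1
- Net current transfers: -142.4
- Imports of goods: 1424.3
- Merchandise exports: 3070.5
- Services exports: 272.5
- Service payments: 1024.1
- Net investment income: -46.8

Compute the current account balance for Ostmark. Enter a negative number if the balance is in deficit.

Goods balance = 3070.5 - 1424.3 = 1646.2
Services balance = 272.5 - 1024.1 = -751.6
Trade balance (goods + services) = 1646.2 + (-751.6) = 894.6
Net primary income = -46.8
Net secondary income = -142.4
Current account = 894.6 + (-46.8) + (-142.4) = 705.4

705.4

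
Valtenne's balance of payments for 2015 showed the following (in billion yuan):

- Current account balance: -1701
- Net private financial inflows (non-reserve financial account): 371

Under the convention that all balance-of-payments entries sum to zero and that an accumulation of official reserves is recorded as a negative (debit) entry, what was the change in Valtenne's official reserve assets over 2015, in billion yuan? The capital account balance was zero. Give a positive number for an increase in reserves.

Official reserve transactions balance = -((-1701) + 371) = 1330
An accumulation of reserves is recorded as a debit (negative entry), so the change in the stock of reserves is the negative of that balance.
Change in official reserves = -(1330) = -1330

-1330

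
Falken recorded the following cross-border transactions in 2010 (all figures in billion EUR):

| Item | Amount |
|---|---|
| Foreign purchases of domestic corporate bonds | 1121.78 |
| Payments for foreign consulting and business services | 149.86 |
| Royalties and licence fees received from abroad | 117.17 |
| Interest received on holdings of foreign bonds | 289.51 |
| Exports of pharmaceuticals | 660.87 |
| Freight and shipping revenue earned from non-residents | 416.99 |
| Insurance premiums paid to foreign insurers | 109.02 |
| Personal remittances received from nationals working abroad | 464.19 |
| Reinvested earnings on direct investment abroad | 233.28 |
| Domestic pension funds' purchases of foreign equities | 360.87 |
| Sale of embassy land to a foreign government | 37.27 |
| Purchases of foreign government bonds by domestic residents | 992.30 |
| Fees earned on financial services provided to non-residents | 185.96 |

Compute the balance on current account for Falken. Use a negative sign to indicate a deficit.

Goods: 660.87
Services: 416.99 - 109.02 + 185.96 - 149.86 + 117.17 = 461.24
Primary income: 289.51 + 233.28 = 522.79
Secondary income: 464.19
Current account = 660.87 + 461.24 + 522.79 + 464.19 = 2109.09
(Excluded from the current account — financial account: foreign purchases of domestic corporate bonds 1121.78, domestic pension funds' purchases of foreign equities 360.87, purchases of foreign government bonds by domestic residents 992.30; capital account: sale of embassy land to a foreign government 37.27.)

2109.09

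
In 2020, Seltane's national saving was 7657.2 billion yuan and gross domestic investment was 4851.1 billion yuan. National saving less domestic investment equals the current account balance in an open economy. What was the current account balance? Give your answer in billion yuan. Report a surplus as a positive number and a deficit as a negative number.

CA = S - I = 7657.2 - 4851.1 = 2806.1

2806.1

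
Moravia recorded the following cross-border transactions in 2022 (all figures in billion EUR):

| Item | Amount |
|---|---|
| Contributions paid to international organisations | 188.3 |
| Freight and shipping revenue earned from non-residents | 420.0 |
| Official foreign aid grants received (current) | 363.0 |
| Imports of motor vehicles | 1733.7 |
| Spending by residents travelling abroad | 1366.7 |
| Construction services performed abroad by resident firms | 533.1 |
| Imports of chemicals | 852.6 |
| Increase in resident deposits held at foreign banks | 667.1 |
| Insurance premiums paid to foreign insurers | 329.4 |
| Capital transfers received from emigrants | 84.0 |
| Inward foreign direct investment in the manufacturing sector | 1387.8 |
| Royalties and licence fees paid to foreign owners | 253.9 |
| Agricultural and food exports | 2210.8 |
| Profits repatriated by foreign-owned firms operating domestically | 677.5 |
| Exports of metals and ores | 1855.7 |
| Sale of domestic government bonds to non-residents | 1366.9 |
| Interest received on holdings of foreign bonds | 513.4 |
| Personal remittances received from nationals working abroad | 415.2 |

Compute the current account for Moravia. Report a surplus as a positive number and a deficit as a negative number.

Goods: -1733.7 + 2210.8 + 1855.7 - 852.6 = 1480.2
Services: -253.9 + 533.1 - 1366.7 - 329.4 + 420.0 = -996.9
Primary income: -677.5 + 513.4 = -164.1
Secondary income: -188.3 + 363.0 + 415.2 = 589.9
Current account = 1480.2 + (-996.9) + (-164.1) + 589.9 = 909.1
(Excluded from the current account — financial account: increase in resident deposits held at foreign banks 667.1, inward foreign direct investment in the manufacturing sector 1387.8, sale of domestic government bonds to non-residents 1366.9; capital account: capital transfers received from emigrants 84.0.)

909.1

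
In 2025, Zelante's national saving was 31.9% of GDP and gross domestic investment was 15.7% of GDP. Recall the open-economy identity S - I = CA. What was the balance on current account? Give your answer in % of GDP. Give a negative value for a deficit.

16.2

CA = S - I = 31.9 - 15.7 = 16.2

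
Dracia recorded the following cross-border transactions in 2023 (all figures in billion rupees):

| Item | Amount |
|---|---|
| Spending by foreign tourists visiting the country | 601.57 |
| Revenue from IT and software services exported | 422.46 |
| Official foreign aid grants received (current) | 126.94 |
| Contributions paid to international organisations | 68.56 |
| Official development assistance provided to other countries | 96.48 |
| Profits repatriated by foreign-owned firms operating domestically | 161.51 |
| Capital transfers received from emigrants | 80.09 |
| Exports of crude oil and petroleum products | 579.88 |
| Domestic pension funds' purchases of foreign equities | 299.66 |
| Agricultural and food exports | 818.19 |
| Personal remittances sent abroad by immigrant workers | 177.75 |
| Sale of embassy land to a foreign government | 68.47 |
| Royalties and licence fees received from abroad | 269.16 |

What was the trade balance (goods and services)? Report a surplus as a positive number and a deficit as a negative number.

2691.26

Goods: 579.88 + 818.19 = 1398.07
Services: 422.46 + 269.16 + 601.57 = 1293.19
Trade balance = 1398.07 + 1293.19 = 2691.26
(Excluded from the trade balance — secondary income: official foreign aid grants received (current) 126.94, contributions paid to international organisations 68.56, official development assistance provided to other countries 96.48, personal remittances sent abroad by immigrant workers 177.75; primary income: profits repatriated by foreign-owned firms operating domestically 161.51; capital account: capital transfers received from emigrants 80.09, sale of embassy land to a foreign government 68.47; financial account: domestic pension funds' purchases of foreign equities 299.66.)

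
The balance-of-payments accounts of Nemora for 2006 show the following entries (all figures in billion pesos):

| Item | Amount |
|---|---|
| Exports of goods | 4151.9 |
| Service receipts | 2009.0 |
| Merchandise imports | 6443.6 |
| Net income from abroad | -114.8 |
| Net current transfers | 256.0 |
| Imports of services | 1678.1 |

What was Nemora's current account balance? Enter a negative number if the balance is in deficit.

-1819.6

Goods balance = 4151.9 - 6443.6 = -2291.7
Services balance = 2009.0 - 1678.1 = 330.9
Trade balance (goods + services) = -2291.7 + 330.9 = -1960.8
Net primary income = -114.8
Net secondary income = 256.0
Current account = -1960.8 + (-114.8) + 256.0 = -1819.6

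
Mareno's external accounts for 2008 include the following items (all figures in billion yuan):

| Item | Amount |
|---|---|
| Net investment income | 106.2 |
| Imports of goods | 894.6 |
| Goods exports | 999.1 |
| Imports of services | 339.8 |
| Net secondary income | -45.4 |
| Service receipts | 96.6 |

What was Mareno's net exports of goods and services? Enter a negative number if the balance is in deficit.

-138.7

Goods balance = 999.1 - 894.6 = 104.5
Services balance = 96.6 - 339.8 = -243.2
Trade balance (goods + services) = 104.5 + (-243.2) = -138.7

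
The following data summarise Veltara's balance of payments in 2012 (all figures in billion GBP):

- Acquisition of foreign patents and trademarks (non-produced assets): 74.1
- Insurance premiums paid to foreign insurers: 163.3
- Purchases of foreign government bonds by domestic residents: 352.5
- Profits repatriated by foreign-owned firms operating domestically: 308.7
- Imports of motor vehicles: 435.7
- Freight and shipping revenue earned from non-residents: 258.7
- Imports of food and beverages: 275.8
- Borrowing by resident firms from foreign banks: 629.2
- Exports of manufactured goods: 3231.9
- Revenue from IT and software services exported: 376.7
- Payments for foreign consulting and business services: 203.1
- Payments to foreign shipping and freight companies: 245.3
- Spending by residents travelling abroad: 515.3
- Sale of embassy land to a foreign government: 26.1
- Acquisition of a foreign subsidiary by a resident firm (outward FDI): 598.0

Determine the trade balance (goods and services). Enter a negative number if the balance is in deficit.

2028.8

Goods: 3231.9 - 275.8 - 435.7 = 2520.4
Services: -163.3 - 245.3 + 376.7 - 515.3 + 258.7 - 203.1 = -491.6
Trade balance = 2520.4 + (-491.6) = 2028.8
(Excluded from the trade balance — capital account: acquisition of foreign patents and trademarks (non-produced assets) 74.1, sale of embassy land to a foreign government 26.1; financial account: purchases of foreign government bonds by domestic residents 352.5, borrowing by resident firms from foreign banks 629.2, acquisition of a foreign subsidiary by a resident firm (outward FDI) 598.0; primary income: profits repatriated by foreign-owned firms operating domestically 308.7.)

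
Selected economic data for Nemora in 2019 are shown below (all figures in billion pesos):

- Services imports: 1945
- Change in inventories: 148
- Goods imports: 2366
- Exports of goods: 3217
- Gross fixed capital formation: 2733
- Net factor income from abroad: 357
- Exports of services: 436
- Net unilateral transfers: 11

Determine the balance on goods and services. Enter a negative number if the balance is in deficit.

Goods balance = 3217 - 2366 = 851
Services balance = 436 - 1945 = -1509
Trade balance (goods + services) = 851 + (-1509) = -658

-658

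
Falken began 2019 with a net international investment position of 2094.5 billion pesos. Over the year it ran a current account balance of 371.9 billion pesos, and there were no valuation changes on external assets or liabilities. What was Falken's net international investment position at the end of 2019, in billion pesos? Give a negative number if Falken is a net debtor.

With no valuation effects, change in NIIP = current account = 371.9
End-of-year NIIP = 2094.5 + 371.9 = 2466.4

2466.4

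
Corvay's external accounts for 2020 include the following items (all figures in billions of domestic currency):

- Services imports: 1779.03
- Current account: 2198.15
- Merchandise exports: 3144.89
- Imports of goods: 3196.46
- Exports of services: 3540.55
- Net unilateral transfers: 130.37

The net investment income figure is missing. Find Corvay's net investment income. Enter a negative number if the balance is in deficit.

Current account = goods balance + services balance + net primary income + net secondary income
Sum of the known components = 1840.32
Net investment income = CA - (known components) = 2198.15 - 1840.32 = 357.83

357.83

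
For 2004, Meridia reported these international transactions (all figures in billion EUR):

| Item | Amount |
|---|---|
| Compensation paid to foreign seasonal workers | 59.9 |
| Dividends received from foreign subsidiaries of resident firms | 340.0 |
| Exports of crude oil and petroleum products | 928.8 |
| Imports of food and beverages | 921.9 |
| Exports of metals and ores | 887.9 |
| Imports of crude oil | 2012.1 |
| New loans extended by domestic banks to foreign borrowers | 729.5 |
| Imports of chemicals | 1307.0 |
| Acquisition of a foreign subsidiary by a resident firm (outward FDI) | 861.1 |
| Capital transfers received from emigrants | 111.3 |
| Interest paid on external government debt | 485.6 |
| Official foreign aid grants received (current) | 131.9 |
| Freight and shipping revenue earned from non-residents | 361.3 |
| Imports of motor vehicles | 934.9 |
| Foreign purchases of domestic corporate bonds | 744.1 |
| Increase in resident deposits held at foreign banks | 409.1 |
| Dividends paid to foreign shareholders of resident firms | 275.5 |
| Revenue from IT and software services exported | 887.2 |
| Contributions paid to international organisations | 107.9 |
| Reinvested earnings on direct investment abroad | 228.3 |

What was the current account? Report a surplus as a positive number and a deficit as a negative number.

-2339.4

Goods: 928.8 - 2012.1 - 921.9 - 934.9 + 887.9 - 1307.0 = -3359.2
Services: 887.2 + 361.3 = 1248.5
Primary income: 228.3 - 275.5 + 340.0 - 59.9 - 485.6 = -252.7
Secondary income: -107.9 + 131.9 = 24.0
Current account = (-3359.2) + 1248.5 + (-252.7) + 24.0 = -2339.4
(Excluded from the current account — financial account: new loans extended by domestic banks to foreign borrowers 729.5, acquisition of a foreign subsidiary by a resident firm (outward FDI) 861.1, foreign purchases of domestic corporate bonds 744.1, increase in resident deposits held at foreign banks 409.1; capital account: capital transfers received from emigrants 111.3.)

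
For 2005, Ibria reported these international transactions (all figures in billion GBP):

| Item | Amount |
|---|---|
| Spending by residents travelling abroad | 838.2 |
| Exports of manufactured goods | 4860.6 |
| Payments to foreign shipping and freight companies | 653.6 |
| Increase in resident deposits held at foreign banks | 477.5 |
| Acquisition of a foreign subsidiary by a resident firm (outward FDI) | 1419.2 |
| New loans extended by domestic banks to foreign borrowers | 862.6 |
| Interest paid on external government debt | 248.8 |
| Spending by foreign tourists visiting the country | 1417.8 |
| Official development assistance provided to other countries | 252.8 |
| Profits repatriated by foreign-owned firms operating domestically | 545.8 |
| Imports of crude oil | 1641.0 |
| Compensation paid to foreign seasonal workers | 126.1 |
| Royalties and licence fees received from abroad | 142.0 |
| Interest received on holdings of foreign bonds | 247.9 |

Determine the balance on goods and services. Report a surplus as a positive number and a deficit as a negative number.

Goods: -1641.0 + 4860.6 = 3219.6
Services: -838.2 + 1417.8 - 653.6 + 142.0 = 68.0
Trade balance = 3219.6 + 68.0 = 3287.6
(Excluded from the trade balance — financial account: increase in resident deposits held at foreign banks 477.5, acquisition of a foreign subsidiary by a resident firm (outward FDI) 1419.2, new loans extended by domestic banks to foreign borrowers 862.6; primary income: interest paid on external government debt 248.8, profits repatriated by foreign-owned firms operating domestically 545.8, compensation paid to foreign seasonal workers 126.1, interest received on holdings of foreign bonds 247.9; secondary income: official development assistance provided to other countries 252.8.)

3287.6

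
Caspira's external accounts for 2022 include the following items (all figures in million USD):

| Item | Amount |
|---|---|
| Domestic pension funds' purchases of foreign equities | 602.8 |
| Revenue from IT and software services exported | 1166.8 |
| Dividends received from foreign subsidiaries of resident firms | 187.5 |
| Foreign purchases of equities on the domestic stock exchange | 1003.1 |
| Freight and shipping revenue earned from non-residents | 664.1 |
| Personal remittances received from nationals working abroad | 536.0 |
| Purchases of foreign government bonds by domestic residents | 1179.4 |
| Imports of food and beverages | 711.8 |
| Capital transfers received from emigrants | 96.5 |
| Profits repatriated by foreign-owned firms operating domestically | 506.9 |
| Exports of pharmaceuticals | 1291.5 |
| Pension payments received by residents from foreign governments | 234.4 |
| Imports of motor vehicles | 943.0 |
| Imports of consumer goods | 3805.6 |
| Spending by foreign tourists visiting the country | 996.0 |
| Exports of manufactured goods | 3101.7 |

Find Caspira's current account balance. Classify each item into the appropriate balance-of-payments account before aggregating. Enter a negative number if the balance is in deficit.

Goods: -711.8 + 1291.5 + 3101.7 - 3805.6 - 943.0 = -1067.2
Services: 1166.8 + 664.1 + 996.0 = 2826.9
Primary income: 187.5 - 506.9 = -319.4
Secondary income: 234.4 + 536.0 = 770.4
Current account = (-1067.2) + 2826.9 + (-319.4) + 770.4 = 2210.7
(Excluded from the current account — financial account: domestic pension funds' purchases of foreign equities 602.8, foreign purchases of equities on the domestic stock exchange 1003.1, purchases of foreign government bonds by domestic residents 1179.4; capital account: capital transfers received from emigrants 96.5.)

2210.7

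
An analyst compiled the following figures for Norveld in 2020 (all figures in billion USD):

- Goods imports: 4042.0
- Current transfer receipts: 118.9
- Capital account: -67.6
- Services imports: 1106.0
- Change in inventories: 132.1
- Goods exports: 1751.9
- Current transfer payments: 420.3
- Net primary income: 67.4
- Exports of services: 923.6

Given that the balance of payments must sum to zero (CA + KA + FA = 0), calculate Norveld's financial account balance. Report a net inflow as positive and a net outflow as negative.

Goods balance = 1751.9 - 4042.0 = -2290.1
Services balance = 923.6 - 1106.0 = -182.4
Trade balance (goods + services) = -2290.1 + (-182.4) = -2472.5
Net primary income = 67.4
Net secondary income = 118.9 - 420.3 = -301.4
Current account = -2472.5 + 67.4 + (-301.4) = -2706.5
Financial account = -(-2706.5 + (-67.6)) = 2774.1

2774.1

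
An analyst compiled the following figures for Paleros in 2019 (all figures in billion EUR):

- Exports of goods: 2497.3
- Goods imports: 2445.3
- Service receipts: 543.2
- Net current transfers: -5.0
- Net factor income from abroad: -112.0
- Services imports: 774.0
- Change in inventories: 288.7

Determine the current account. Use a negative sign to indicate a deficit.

Goods balance = 2497.3 - 2445.3 = 52.0
Services balance = 543.2 - 774.0 = -230.8
Trade balance (goods + services) = 52.0 + (-230.8) = -178.8
Net primary income = -112.0
Net secondary income = -5.0
Current account = -178.8 + (-112.0) + (-5.0) = -295.8

-295.8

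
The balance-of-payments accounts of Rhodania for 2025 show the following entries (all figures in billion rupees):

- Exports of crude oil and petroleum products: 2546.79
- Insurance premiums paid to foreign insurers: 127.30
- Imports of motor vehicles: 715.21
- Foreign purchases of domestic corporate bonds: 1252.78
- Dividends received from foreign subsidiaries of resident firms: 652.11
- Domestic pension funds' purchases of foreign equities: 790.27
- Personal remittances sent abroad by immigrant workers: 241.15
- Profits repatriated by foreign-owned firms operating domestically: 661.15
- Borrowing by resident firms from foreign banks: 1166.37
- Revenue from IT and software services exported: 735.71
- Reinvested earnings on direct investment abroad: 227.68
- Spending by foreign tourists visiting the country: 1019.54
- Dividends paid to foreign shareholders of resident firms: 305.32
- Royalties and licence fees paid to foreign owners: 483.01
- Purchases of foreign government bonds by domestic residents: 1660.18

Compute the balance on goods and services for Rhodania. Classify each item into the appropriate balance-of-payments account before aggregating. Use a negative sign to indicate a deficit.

Goods: -715.21 + 2546.79 = 1831.58
Services: -483.01 - 127.30 + 735.71 + 1019.54 = 1144.94
Trade balance = 1831.58 + 1144.94 = 2976.52
(Excluded from the trade balance — financial account: foreign purchases of domestic corporate bonds 1252.78, domestic pension funds' purchases of foreign equities 790.27, borrowing by resident firms from foreign banks 1166.37, purchases of foreign government bonds by domestic residents 1660.18; primary income: dividends received from foreign subsidiaries of resident firms 652.11, profits repatriated by foreign-owned firms operating domestically 661.15, reinvested earnings on direct investment abroad 227.68, dividends paid to foreign shareholders of resident firms 305.32; secondary income: personal remittances sent abroad by immigrant workers 241.15.)

2976.52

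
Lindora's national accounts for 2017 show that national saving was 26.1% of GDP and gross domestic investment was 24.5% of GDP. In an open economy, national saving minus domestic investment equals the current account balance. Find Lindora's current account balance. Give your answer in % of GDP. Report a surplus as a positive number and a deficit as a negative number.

1.6

S - I = CA (net lending to the rest of the world).
CA = S - I = 26.1 - 24.5 = 1.6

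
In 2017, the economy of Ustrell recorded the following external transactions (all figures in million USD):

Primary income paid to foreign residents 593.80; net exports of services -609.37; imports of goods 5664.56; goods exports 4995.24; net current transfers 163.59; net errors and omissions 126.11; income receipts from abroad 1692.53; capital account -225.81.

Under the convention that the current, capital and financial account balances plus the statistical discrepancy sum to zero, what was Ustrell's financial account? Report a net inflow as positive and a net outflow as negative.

Goods balance = 4995.24 - 5664.56 = -669.32
Services balance = -609.37
Trade balance (goods + services) = -669.32 + (-609.37) = -1278.69
Net primary income = 1692.53 - 593.80 = 1098.73
Net secondary income = 163.59
Current account = -1278.69 + 1098.73 + 163.59 = -16.37
Financial account = -(-16.37 + (-225.81) + 126.11) = 116.07

116.07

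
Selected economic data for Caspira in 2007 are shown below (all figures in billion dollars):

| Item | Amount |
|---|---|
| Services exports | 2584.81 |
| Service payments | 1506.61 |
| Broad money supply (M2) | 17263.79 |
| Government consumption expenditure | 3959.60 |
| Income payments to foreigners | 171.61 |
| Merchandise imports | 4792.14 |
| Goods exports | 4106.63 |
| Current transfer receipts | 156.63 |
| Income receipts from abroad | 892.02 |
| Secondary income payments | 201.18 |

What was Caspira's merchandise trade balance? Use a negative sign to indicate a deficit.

-685.51

Goods balance = 4106.63 - 4792.14 = -685.51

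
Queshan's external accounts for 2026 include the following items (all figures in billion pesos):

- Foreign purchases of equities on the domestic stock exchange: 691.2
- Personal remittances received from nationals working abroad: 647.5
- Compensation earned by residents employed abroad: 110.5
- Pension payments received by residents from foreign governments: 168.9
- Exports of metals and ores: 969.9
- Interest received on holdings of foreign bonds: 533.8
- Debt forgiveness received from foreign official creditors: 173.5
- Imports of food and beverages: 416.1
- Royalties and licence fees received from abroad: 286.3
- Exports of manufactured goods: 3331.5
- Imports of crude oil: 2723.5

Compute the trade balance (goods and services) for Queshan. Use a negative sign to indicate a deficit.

1448.1

Goods: 3331.5 - 2723.5 - 416.1 + 969.9 = 1161.8
Services: 286.3
Trade balance = 1161.8 + 286.3 = 1448.1
(Excluded from the trade balance — financial account: foreign purchases of equities on the domestic stock exchange 691.2; secondary income: personal remittances received from nationals working abroad 647.5, pension payments received by residents from foreign governments 168.9; primary income: compensation earned by residents employed abroad 110.5, interest received on holdings of foreign bonds 533.8; capital account: debt forgiveness received from foreign official creditors 173.5.)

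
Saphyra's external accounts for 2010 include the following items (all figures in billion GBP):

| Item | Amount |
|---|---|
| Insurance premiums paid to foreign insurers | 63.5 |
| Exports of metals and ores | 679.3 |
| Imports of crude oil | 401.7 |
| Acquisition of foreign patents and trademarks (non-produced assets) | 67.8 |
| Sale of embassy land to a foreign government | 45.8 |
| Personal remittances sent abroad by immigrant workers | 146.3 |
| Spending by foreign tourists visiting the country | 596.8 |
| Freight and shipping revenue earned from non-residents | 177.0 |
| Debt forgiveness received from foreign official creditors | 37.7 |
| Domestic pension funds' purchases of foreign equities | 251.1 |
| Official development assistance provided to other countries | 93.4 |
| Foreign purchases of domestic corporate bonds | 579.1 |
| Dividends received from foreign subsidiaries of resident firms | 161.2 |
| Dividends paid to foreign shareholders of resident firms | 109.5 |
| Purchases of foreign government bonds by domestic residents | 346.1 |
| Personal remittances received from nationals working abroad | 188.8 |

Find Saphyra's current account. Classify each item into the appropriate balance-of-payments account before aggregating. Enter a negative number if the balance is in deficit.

Goods: 679.3 - 401.7 = 277.6
Services: -63.5 + 177.0 + 596.8 = 710.3
Primary income: -109.5 + 161.2 = 51.7
Secondary income: -146.3 - 93.4 + 188.8 = -50.9
Current account = 277.6 + 710.3 + 51.7 + (-50.9) = 988.7
(Excluded from the current account — capital account: acquisition of foreign patents and trademarks (non-produced assets) 67.8, sale of embassy land to a foreign government 45.8, debt forgiveness received from foreign official creditors 37.7; financial account: domestic pension funds' purchases of foreign equities 251.1, foreign purchases of domestic corporate bonds 579.1, purchases of foreign government bonds by domestic residents 346.1.)

988.7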